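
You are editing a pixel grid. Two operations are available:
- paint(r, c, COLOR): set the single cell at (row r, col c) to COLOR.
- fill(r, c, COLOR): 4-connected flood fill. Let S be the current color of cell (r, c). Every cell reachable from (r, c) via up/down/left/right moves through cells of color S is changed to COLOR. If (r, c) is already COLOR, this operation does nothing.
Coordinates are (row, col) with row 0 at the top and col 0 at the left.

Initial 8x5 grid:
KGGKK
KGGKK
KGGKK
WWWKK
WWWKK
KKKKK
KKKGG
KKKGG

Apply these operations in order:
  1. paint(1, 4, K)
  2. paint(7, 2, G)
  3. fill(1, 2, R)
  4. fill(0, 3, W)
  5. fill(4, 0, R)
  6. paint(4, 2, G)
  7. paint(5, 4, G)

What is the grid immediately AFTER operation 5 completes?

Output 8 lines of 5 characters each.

After op 1 paint(1,4,K):
KGGKK
KGGKK
KGGKK
WWWKK
WWWKK
KKKKK
KKKGG
KKKGG
After op 2 paint(7,2,G):
KGGKK
KGGKK
KGGKK
WWWKK
WWWKK
KKKKK
KKKGG
KKGGG
After op 3 fill(1,2,R) [6 cells changed]:
KRRKK
KRRKK
KRRKK
WWWKK
WWWKK
KKKKK
KKKGG
KKGGG
After op 4 fill(0,3,W) [20 cells changed]:
KRRWW
KRRWW
KRRWW
WWWWW
WWWWW
WWWWW
WWWGG
WWGGG
After op 5 fill(4,0,R) [26 cells changed]:
KRRRR
KRRRR
KRRRR
RRRRR
RRRRR
RRRRR
RRRGG
RRGGG

Answer: KRRRR
KRRRR
KRRRR
RRRRR
RRRRR
RRRRR
RRRGG
RRGGG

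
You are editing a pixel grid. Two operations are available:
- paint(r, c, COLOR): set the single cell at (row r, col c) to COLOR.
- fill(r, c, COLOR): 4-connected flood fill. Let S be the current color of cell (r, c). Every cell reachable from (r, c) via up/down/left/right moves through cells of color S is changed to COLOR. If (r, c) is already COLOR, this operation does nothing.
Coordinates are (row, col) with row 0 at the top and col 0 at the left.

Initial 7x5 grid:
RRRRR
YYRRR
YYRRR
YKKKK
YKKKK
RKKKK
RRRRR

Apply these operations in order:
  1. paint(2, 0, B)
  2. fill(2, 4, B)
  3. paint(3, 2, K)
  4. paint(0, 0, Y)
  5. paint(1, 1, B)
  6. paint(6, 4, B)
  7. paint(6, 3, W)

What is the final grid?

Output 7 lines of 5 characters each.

After op 1 paint(2,0,B):
RRRRR
YYRRR
BYRRR
YKKKK
YKKKK
RKKKK
RRRRR
After op 2 fill(2,4,B) [11 cells changed]:
BBBBB
YYBBB
BYBBB
YKKKK
YKKKK
RKKKK
RRRRR
After op 3 paint(3,2,K):
BBBBB
YYBBB
BYBBB
YKKKK
YKKKK
RKKKK
RRRRR
After op 4 paint(0,0,Y):
YBBBB
YYBBB
BYBBB
YKKKK
YKKKK
RKKKK
RRRRR
After op 5 paint(1,1,B):
YBBBB
YBBBB
BYBBB
YKKKK
YKKKK
RKKKK
RRRRR
After op 6 paint(6,4,B):
YBBBB
YBBBB
BYBBB
YKKKK
YKKKK
RKKKK
RRRRB
After op 7 paint(6,3,W):
YBBBB
YBBBB
BYBBB
YKKKK
YKKKK
RKKKK
RRRWB

Answer: YBBBB
YBBBB
BYBBB
YKKKK
YKKKK
RKKKK
RRRWB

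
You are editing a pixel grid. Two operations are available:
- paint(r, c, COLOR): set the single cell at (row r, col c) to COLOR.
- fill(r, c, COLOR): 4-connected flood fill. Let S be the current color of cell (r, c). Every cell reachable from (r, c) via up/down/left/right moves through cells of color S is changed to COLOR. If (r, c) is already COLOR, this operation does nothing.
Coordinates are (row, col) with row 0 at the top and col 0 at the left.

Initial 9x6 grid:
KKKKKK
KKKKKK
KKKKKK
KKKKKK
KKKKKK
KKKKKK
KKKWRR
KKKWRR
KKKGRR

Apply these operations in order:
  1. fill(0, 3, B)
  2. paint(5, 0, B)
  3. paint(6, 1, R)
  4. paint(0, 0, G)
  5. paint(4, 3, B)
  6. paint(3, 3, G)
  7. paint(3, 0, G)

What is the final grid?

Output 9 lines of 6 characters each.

After op 1 fill(0,3,B) [45 cells changed]:
BBBBBB
BBBBBB
BBBBBB
BBBBBB
BBBBBB
BBBBBB
BBBWRR
BBBWRR
BBBGRR
After op 2 paint(5,0,B):
BBBBBB
BBBBBB
BBBBBB
BBBBBB
BBBBBB
BBBBBB
BBBWRR
BBBWRR
BBBGRR
After op 3 paint(6,1,R):
BBBBBB
BBBBBB
BBBBBB
BBBBBB
BBBBBB
BBBBBB
BRBWRR
BBBWRR
BBBGRR
After op 4 paint(0,0,G):
GBBBBB
BBBBBB
BBBBBB
BBBBBB
BBBBBB
BBBBBB
BRBWRR
BBBWRR
BBBGRR
After op 5 paint(4,3,B):
GBBBBB
BBBBBB
BBBBBB
BBBBBB
BBBBBB
BBBBBB
BRBWRR
BBBWRR
BBBGRR
After op 6 paint(3,3,G):
GBBBBB
BBBBBB
BBBBBB
BBBGBB
BBBBBB
BBBBBB
BRBWRR
BBBWRR
BBBGRR
After op 7 paint(3,0,G):
GBBBBB
BBBBBB
BBBBBB
GBBGBB
BBBBBB
BBBBBB
BRBWRR
BBBWRR
BBBGRR

Answer: GBBBBB
BBBBBB
BBBBBB
GBBGBB
BBBBBB
BBBBBB
BRBWRR
BBBWRR
BBBGRR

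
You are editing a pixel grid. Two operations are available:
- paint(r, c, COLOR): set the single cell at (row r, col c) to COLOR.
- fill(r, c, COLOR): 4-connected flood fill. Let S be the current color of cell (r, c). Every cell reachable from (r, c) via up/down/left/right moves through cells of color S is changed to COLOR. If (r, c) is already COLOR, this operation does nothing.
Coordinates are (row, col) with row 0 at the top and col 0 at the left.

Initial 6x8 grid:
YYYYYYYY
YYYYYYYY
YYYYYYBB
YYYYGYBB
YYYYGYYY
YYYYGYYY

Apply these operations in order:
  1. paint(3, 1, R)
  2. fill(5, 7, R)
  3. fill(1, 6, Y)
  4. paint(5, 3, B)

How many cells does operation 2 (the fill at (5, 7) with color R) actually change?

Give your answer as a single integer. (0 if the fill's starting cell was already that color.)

After op 1 paint(3,1,R):
YYYYYYYY
YYYYYYYY
YYYYYYBB
YRYYGYBB
YYYYGYYY
YYYYGYYY
After op 2 fill(5,7,R) [40 cells changed]:
RRRRRRRR
RRRRRRRR
RRRRRRBB
RRRRGRBB
RRRRGRRR
RRRRGRRR

Answer: 40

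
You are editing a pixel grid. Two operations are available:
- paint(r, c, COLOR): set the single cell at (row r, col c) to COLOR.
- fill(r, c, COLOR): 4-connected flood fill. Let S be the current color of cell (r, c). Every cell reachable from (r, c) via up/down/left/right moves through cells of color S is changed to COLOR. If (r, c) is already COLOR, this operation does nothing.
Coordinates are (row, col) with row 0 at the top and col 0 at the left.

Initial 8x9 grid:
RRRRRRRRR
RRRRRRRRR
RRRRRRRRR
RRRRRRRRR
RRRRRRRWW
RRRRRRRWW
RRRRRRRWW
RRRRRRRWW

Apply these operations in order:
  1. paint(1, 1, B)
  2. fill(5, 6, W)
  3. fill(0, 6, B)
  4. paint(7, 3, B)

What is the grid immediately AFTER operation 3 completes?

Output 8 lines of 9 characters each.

Answer: BBBBBBBBB
BBBBBBBBB
BBBBBBBBB
BBBBBBBBB
BBBBBBBBB
BBBBBBBBB
BBBBBBBBB
BBBBBBBBB

Derivation:
After op 1 paint(1,1,B):
RRRRRRRRR
RBRRRRRRR
RRRRRRRRR
RRRRRRRRR
RRRRRRRWW
RRRRRRRWW
RRRRRRRWW
RRRRRRRWW
After op 2 fill(5,6,W) [63 cells changed]:
WWWWWWWWW
WBWWWWWWW
WWWWWWWWW
WWWWWWWWW
WWWWWWWWW
WWWWWWWWW
WWWWWWWWW
WWWWWWWWW
After op 3 fill(0,6,B) [71 cells changed]:
BBBBBBBBB
BBBBBBBBB
BBBBBBBBB
BBBBBBBBB
BBBBBBBBB
BBBBBBBBB
BBBBBBBBB
BBBBBBBBB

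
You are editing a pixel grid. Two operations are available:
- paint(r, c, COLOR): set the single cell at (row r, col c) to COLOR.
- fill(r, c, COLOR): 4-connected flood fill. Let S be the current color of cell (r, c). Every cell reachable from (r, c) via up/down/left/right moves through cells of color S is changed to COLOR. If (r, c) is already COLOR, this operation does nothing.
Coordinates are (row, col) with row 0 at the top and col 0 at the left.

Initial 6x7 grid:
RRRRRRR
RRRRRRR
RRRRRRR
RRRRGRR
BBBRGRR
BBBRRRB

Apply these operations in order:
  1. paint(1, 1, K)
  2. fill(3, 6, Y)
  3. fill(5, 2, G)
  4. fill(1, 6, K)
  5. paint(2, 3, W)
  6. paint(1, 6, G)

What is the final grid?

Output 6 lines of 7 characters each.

Answer: KKKKKKK
KKKKKKG
KKKWKKK
KKKKGKK
GGGKGKK
GGGKKKB

Derivation:
After op 1 paint(1,1,K):
RRRRRRR
RKRRRRR
RRRRRRR
RRRRGRR
BBBRGRR
BBBRRRB
After op 2 fill(3,6,Y) [32 cells changed]:
YYYYYYY
YKYYYYY
YYYYYYY
YYYYGYY
BBBYGYY
BBBYYYB
After op 3 fill(5,2,G) [6 cells changed]:
YYYYYYY
YKYYYYY
YYYYYYY
YYYYGYY
GGGYGYY
GGGYYYB
After op 4 fill(1,6,K) [32 cells changed]:
KKKKKKK
KKKKKKK
KKKKKKK
KKKKGKK
GGGKGKK
GGGKKKB
After op 5 paint(2,3,W):
KKKKKKK
KKKKKKK
KKKWKKK
KKKKGKK
GGGKGKK
GGGKKKB
After op 6 paint(1,6,G):
KKKKKKK
KKKKKKG
KKKWKKK
KKKKGKK
GGGKGKK
GGGKKKB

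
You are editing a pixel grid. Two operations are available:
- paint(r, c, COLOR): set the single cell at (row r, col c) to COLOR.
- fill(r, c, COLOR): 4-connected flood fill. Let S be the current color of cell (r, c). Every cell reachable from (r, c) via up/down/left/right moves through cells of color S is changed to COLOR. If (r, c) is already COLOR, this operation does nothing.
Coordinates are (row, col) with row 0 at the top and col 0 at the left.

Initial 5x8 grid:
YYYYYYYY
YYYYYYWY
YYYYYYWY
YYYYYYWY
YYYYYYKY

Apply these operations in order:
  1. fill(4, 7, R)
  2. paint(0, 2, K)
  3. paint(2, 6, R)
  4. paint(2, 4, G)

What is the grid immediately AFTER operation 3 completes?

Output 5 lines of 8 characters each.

After op 1 fill(4,7,R) [36 cells changed]:
RRRRRRRR
RRRRRRWR
RRRRRRWR
RRRRRRWR
RRRRRRKR
After op 2 paint(0,2,K):
RRKRRRRR
RRRRRRWR
RRRRRRWR
RRRRRRWR
RRRRRRKR
After op 3 paint(2,6,R):
RRKRRRRR
RRRRRRWR
RRRRRRRR
RRRRRRWR
RRRRRRKR

Answer: RRKRRRRR
RRRRRRWR
RRRRRRRR
RRRRRRWR
RRRRRRKR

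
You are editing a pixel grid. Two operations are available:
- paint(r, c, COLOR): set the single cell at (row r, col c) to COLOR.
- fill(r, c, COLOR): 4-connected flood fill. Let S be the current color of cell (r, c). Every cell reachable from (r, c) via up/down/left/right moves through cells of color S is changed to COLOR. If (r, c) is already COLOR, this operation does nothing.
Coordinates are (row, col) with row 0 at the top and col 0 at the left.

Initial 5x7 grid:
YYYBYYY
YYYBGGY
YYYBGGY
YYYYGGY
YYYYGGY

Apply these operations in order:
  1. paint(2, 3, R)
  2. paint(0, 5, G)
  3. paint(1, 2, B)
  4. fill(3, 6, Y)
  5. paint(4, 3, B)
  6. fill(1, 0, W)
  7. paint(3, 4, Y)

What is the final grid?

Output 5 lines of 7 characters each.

Answer: WWWBYGY
WWBBGGY
WWWRGGY
WWWWYGY
WWWBGGY

Derivation:
After op 1 paint(2,3,R):
YYYBYYY
YYYBGGY
YYYRGGY
YYYYGGY
YYYYGGY
After op 2 paint(0,5,G):
YYYBYGY
YYYBGGY
YYYRGGY
YYYYGGY
YYYYGGY
After op 3 paint(1,2,B):
YYYBYGY
YYBBGGY
YYYRGGY
YYYYGGY
YYYYGGY
After op 4 fill(3,6,Y) [0 cells changed]:
YYYBYGY
YYBBGGY
YYYRGGY
YYYYGGY
YYYYGGY
After op 5 paint(4,3,B):
YYYBYGY
YYBBGGY
YYYRGGY
YYYYGGY
YYYBGGY
After op 6 fill(1,0,W) [15 cells changed]:
WWWBYGY
WWBBGGY
WWWRGGY
WWWWGGY
WWWBGGY
After op 7 paint(3,4,Y):
WWWBYGY
WWBBGGY
WWWRGGY
WWWWYGY
WWWBGGY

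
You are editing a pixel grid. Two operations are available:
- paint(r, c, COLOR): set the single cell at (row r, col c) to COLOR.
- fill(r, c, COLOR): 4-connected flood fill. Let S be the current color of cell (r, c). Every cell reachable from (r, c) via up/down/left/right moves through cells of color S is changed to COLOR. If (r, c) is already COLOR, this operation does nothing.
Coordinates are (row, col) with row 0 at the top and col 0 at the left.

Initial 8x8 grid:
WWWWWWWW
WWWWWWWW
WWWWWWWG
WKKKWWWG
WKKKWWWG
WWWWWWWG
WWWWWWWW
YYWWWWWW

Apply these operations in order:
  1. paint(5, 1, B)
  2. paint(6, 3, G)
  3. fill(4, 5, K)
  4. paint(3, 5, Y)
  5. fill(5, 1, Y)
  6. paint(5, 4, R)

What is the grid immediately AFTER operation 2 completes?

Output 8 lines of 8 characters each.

Answer: WWWWWWWW
WWWWWWWW
WWWWWWWG
WKKKWWWG
WKKKWWWG
WBWWWWWG
WWWGWWWW
YYWWWWWW

Derivation:
After op 1 paint(5,1,B):
WWWWWWWW
WWWWWWWW
WWWWWWWG
WKKKWWWG
WKKKWWWG
WBWWWWWG
WWWWWWWW
YYWWWWWW
After op 2 paint(6,3,G):
WWWWWWWW
WWWWWWWW
WWWWWWWG
WKKKWWWG
WKKKWWWG
WBWWWWWG
WWWGWWWW
YYWWWWWW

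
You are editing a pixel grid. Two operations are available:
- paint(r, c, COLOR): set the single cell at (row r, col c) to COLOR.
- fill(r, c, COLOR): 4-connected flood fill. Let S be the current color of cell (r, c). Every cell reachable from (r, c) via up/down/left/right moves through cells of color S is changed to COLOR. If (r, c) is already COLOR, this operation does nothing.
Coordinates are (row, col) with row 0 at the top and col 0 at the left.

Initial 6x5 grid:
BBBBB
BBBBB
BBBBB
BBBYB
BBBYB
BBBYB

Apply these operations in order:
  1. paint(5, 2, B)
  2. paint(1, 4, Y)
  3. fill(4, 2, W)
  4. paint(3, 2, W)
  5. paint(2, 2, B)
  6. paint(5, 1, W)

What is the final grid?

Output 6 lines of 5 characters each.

Answer: WWWWW
WWWWY
WWBWW
WWWYW
WWWYW
WWWYW

Derivation:
After op 1 paint(5,2,B):
BBBBB
BBBBB
BBBBB
BBBYB
BBBYB
BBBYB
After op 2 paint(1,4,Y):
BBBBB
BBBBY
BBBBB
BBBYB
BBBYB
BBBYB
After op 3 fill(4,2,W) [26 cells changed]:
WWWWW
WWWWY
WWWWW
WWWYW
WWWYW
WWWYW
After op 4 paint(3,2,W):
WWWWW
WWWWY
WWWWW
WWWYW
WWWYW
WWWYW
After op 5 paint(2,2,B):
WWWWW
WWWWY
WWBWW
WWWYW
WWWYW
WWWYW
After op 6 paint(5,1,W):
WWWWW
WWWWY
WWBWW
WWWYW
WWWYW
WWWYW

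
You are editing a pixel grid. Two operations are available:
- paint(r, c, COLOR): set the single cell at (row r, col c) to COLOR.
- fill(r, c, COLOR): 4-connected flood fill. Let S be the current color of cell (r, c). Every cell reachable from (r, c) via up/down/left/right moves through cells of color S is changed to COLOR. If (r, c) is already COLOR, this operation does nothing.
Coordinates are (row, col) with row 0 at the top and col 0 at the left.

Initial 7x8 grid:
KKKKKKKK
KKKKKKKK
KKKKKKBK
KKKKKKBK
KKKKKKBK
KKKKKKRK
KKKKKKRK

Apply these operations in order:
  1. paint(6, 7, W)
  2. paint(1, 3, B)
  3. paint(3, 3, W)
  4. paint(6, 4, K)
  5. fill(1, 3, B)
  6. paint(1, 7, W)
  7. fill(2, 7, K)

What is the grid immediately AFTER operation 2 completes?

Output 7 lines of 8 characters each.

After op 1 paint(6,7,W):
KKKKKKKK
KKKKKKKK
KKKKKKBK
KKKKKKBK
KKKKKKBK
KKKKKKRK
KKKKKKRW
After op 2 paint(1,3,B):
KKKKKKKK
KKKBKKKK
KKKKKKBK
KKKKKKBK
KKKKKKBK
KKKKKKRK
KKKKKKRW

Answer: KKKKKKKK
KKKBKKKK
KKKKKKBK
KKKKKKBK
KKKKKKBK
KKKKKKRK
KKKKKKRW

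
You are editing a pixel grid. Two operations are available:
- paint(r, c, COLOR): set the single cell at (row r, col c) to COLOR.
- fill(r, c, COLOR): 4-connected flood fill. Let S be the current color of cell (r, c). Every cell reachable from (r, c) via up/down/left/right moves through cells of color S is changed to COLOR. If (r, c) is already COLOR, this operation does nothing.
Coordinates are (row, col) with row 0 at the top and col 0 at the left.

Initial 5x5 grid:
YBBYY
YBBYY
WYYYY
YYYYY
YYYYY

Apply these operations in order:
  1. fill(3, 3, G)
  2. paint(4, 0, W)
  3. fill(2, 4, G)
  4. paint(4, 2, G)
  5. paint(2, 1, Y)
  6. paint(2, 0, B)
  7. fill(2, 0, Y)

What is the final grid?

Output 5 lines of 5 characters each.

Answer: YBBGG
YBBGG
YYGGG
GGGGG
WGGGG

Derivation:
After op 1 fill(3,3,G) [18 cells changed]:
YBBGG
YBBGG
WGGGG
GGGGG
GGGGG
After op 2 paint(4,0,W):
YBBGG
YBBGG
WGGGG
GGGGG
WGGGG
After op 3 fill(2,4,G) [0 cells changed]:
YBBGG
YBBGG
WGGGG
GGGGG
WGGGG
After op 4 paint(4,2,G):
YBBGG
YBBGG
WGGGG
GGGGG
WGGGG
After op 5 paint(2,1,Y):
YBBGG
YBBGG
WYGGG
GGGGG
WGGGG
After op 6 paint(2,0,B):
YBBGG
YBBGG
BYGGG
GGGGG
WGGGG
After op 7 fill(2,0,Y) [1 cells changed]:
YBBGG
YBBGG
YYGGG
GGGGG
WGGGG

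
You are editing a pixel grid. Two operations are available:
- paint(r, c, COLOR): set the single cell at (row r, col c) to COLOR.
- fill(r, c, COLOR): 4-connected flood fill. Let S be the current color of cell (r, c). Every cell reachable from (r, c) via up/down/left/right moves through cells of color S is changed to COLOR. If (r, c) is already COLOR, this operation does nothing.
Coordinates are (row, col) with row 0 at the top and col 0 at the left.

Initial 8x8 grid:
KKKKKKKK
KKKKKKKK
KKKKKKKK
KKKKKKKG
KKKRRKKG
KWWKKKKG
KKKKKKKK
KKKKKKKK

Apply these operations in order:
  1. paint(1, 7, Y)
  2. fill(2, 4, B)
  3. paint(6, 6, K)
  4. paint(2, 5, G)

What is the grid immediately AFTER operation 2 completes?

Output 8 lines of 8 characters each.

After op 1 paint(1,7,Y):
KKKKKKKK
KKKKKKKY
KKKKKKKK
KKKKKKKG
KKKRRKKG
KWWKKKKG
KKKKKKKK
KKKKKKKK
After op 2 fill(2,4,B) [56 cells changed]:
BBBBBBBB
BBBBBBBY
BBBBBBBB
BBBBBBBG
BBBRRBBG
BWWBBBBG
BBBBBBBB
BBBBBBBB

Answer: BBBBBBBB
BBBBBBBY
BBBBBBBB
BBBBBBBG
BBBRRBBG
BWWBBBBG
BBBBBBBB
BBBBBBBB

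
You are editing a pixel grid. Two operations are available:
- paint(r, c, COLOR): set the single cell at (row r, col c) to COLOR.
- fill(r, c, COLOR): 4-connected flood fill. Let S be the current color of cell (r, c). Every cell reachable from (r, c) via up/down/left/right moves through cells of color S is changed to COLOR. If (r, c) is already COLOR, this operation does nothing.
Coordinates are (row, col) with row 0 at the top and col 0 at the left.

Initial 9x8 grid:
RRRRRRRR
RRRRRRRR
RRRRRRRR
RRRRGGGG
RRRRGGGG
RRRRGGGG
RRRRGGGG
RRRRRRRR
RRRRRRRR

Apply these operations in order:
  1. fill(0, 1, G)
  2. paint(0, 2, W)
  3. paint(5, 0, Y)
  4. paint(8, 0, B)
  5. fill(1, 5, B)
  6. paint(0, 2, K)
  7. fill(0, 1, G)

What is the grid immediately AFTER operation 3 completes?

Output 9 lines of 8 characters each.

Answer: GGWGGGGG
GGGGGGGG
GGGGGGGG
GGGGGGGG
GGGGGGGG
YGGGGGGG
GGGGGGGG
GGGGGGGG
GGGGGGGG

Derivation:
After op 1 fill(0,1,G) [56 cells changed]:
GGGGGGGG
GGGGGGGG
GGGGGGGG
GGGGGGGG
GGGGGGGG
GGGGGGGG
GGGGGGGG
GGGGGGGG
GGGGGGGG
After op 2 paint(0,2,W):
GGWGGGGG
GGGGGGGG
GGGGGGGG
GGGGGGGG
GGGGGGGG
GGGGGGGG
GGGGGGGG
GGGGGGGG
GGGGGGGG
After op 3 paint(5,0,Y):
GGWGGGGG
GGGGGGGG
GGGGGGGG
GGGGGGGG
GGGGGGGG
YGGGGGGG
GGGGGGGG
GGGGGGGG
GGGGGGGG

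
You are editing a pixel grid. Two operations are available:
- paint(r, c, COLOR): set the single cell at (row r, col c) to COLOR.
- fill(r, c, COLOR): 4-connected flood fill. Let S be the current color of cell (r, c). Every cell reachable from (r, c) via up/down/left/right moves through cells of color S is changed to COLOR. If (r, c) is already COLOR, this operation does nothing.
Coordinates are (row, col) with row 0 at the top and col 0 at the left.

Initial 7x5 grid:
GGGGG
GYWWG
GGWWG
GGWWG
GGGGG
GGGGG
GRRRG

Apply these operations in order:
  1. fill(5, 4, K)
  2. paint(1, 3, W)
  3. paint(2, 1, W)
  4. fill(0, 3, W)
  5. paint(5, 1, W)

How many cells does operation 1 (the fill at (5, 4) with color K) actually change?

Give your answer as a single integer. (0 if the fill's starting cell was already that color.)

After op 1 fill(5,4,K) [25 cells changed]:
KKKKK
KYWWK
KKWWK
KKWWK
KKKKK
KKKKK
KRRRK

Answer: 25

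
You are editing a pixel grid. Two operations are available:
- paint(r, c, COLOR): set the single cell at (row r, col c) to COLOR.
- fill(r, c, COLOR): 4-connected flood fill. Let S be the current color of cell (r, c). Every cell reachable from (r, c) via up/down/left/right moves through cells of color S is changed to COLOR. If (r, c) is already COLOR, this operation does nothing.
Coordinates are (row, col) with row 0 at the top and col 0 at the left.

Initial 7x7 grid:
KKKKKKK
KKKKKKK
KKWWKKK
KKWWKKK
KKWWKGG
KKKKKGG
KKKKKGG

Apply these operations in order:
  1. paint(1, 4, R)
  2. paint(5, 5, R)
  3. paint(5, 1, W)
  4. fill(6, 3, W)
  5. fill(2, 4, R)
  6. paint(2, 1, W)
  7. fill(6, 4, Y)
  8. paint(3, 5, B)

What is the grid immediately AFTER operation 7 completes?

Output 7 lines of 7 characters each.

Answer: YYYYYYY
YYYYYYY
YWYYYYY
YYYYYYY
YYYYYGG
YYYYYYG
YYYYYGG

Derivation:
After op 1 paint(1,4,R):
KKKKKKK
KKKKRKK
KKWWKKK
KKWWKKK
KKWWKGG
KKKKKGG
KKKKKGG
After op 2 paint(5,5,R):
KKKKKKK
KKKKRKK
KKWWKKK
KKWWKKK
KKWWKGG
KKKKKRG
KKKKKGG
After op 3 paint(5,1,W):
KKKKKKK
KKKKRKK
KKWWKKK
KKWWKKK
KKWWKGG
KWKKKRG
KKKKKGG
After op 4 fill(6,3,W) [35 cells changed]:
WWWWWWW
WWWWRWW
WWWWWWW
WWWWWWW
WWWWWGG
WWWWWRG
WWWWWGG
After op 5 fill(2,4,R) [42 cells changed]:
RRRRRRR
RRRRRRR
RRRRRRR
RRRRRRR
RRRRRGG
RRRRRRG
RRRRRGG
After op 6 paint(2,1,W):
RRRRRRR
RRRRRRR
RWRRRRR
RRRRRRR
RRRRRGG
RRRRRRG
RRRRRGG
After op 7 fill(6,4,Y) [43 cells changed]:
YYYYYYY
YYYYYYY
YWYYYYY
YYYYYYY
YYYYYGG
YYYYYYG
YYYYYGG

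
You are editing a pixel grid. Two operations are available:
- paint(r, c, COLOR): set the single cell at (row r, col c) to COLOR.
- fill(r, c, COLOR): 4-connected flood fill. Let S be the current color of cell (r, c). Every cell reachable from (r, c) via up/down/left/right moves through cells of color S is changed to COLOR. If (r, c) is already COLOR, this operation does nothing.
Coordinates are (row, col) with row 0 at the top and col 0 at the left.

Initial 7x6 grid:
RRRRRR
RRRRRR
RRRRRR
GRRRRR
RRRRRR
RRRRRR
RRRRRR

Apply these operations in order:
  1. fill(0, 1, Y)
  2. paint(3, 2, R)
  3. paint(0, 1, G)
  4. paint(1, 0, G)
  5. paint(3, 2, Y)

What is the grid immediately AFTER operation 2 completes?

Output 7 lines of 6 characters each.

Answer: YYYYYY
YYYYYY
YYYYYY
GYRYYY
YYYYYY
YYYYYY
YYYYYY

Derivation:
After op 1 fill(0,1,Y) [41 cells changed]:
YYYYYY
YYYYYY
YYYYYY
GYYYYY
YYYYYY
YYYYYY
YYYYYY
After op 2 paint(3,2,R):
YYYYYY
YYYYYY
YYYYYY
GYRYYY
YYYYYY
YYYYYY
YYYYYY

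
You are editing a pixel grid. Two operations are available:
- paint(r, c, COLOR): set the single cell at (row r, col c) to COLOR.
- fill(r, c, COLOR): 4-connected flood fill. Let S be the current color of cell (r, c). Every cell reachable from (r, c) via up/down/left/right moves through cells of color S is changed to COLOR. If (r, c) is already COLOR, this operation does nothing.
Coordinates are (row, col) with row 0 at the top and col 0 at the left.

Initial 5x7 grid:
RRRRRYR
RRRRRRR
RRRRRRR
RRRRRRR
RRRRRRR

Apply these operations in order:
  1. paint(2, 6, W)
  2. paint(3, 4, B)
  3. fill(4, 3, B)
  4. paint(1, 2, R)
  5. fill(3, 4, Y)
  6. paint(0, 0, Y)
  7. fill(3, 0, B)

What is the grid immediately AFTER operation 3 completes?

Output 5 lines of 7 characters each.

Answer: BBBBBYB
BBBBBBB
BBBBBBW
BBBBBBB
BBBBBBB

Derivation:
After op 1 paint(2,6,W):
RRRRRYR
RRRRRRR
RRRRRRW
RRRRRRR
RRRRRRR
After op 2 paint(3,4,B):
RRRRRYR
RRRRRRR
RRRRRRW
RRRRBRR
RRRRRRR
After op 3 fill(4,3,B) [32 cells changed]:
BBBBBYB
BBBBBBB
BBBBBBW
BBBBBBB
BBBBBBB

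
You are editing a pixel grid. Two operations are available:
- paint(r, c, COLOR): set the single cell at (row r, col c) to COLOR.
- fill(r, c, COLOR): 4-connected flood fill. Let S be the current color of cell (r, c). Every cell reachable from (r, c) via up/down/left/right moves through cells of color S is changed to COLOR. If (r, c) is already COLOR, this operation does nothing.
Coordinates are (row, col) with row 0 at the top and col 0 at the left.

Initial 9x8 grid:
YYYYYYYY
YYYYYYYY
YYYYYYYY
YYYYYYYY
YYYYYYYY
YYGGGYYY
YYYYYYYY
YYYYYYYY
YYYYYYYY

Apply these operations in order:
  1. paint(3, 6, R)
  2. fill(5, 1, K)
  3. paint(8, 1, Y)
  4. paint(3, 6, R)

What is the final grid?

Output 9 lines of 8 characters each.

After op 1 paint(3,6,R):
YYYYYYYY
YYYYYYYY
YYYYYYYY
YYYYYYRY
YYYYYYYY
YYGGGYYY
YYYYYYYY
YYYYYYYY
YYYYYYYY
After op 2 fill(5,1,K) [68 cells changed]:
KKKKKKKK
KKKKKKKK
KKKKKKKK
KKKKKKRK
KKKKKKKK
KKGGGKKK
KKKKKKKK
KKKKKKKK
KKKKKKKK
After op 3 paint(8,1,Y):
KKKKKKKK
KKKKKKKK
KKKKKKKK
KKKKKKRK
KKKKKKKK
KKGGGKKK
KKKKKKKK
KKKKKKKK
KYKKKKKK
After op 4 paint(3,6,R):
KKKKKKKK
KKKKKKKK
KKKKKKKK
KKKKKKRK
KKKKKKKK
KKGGGKKK
KKKKKKKK
KKKKKKKK
KYKKKKKK

Answer: KKKKKKKK
KKKKKKKK
KKKKKKKK
KKKKKKRK
KKKKKKKK
KKGGGKKK
KKKKKKKK
KKKKKKKK
KYKKKKKK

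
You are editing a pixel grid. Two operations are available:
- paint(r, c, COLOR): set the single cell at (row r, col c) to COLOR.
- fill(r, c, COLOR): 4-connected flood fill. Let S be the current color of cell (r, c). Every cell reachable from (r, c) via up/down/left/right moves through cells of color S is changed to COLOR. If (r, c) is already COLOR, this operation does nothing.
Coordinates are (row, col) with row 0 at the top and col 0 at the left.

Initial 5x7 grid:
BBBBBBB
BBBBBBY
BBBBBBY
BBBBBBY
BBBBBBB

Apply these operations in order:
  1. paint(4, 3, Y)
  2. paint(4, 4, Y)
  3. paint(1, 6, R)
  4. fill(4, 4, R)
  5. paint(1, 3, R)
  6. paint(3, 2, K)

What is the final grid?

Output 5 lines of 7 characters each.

After op 1 paint(4,3,Y):
BBBBBBB
BBBBBBY
BBBBBBY
BBBBBBY
BBBYBBB
After op 2 paint(4,4,Y):
BBBBBBB
BBBBBBY
BBBBBBY
BBBBBBY
BBBYYBB
After op 3 paint(1,6,R):
BBBBBBB
BBBBBBR
BBBBBBY
BBBBBBY
BBBYYBB
After op 4 fill(4,4,R) [2 cells changed]:
BBBBBBB
BBBBBBR
BBBBBBY
BBBBBBY
BBBRRBB
After op 5 paint(1,3,R):
BBBBBBB
BBBRBBR
BBBBBBY
BBBBBBY
BBBRRBB
After op 6 paint(3,2,K):
BBBBBBB
BBBRBBR
BBBBBBY
BBKBBBY
BBBRRBB

Answer: BBBBBBB
BBBRBBR
BBBBBBY
BBKBBBY
BBBRRBB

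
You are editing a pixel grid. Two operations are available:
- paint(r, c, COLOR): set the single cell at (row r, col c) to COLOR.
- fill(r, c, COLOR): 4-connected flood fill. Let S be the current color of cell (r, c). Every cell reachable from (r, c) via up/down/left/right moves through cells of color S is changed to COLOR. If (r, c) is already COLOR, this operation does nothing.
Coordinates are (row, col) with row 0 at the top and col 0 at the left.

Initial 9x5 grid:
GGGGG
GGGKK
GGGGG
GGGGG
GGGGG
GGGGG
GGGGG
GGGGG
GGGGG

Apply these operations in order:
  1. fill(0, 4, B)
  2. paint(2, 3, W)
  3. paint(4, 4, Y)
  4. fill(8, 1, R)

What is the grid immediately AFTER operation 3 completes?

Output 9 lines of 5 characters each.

After op 1 fill(0,4,B) [43 cells changed]:
BBBBB
BBBKK
BBBBB
BBBBB
BBBBB
BBBBB
BBBBB
BBBBB
BBBBB
After op 2 paint(2,3,W):
BBBBB
BBBKK
BBBWB
BBBBB
BBBBB
BBBBB
BBBBB
BBBBB
BBBBB
After op 3 paint(4,4,Y):
BBBBB
BBBKK
BBBWB
BBBBB
BBBBY
BBBBB
BBBBB
BBBBB
BBBBB

Answer: BBBBB
BBBKK
BBBWB
BBBBB
BBBBY
BBBBB
BBBBB
BBBBB
BBBBB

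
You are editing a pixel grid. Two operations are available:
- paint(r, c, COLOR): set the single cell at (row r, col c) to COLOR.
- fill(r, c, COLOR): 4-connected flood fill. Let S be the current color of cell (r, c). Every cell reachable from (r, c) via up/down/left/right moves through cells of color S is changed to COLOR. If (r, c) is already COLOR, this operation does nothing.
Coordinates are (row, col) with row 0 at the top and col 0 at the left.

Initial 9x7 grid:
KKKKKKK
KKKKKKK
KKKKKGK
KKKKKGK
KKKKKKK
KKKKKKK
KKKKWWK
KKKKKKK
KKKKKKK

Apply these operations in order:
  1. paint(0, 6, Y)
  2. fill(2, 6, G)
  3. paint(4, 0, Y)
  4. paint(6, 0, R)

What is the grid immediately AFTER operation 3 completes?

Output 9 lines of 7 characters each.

Answer: GGGGGGY
GGGGGGG
GGGGGGG
GGGGGGG
YGGGGGG
GGGGGGG
GGGGWWG
GGGGGGG
GGGGGGG

Derivation:
After op 1 paint(0,6,Y):
KKKKKKY
KKKKKKK
KKKKKGK
KKKKKGK
KKKKKKK
KKKKKKK
KKKKWWK
KKKKKKK
KKKKKKK
After op 2 fill(2,6,G) [58 cells changed]:
GGGGGGY
GGGGGGG
GGGGGGG
GGGGGGG
GGGGGGG
GGGGGGG
GGGGWWG
GGGGGGG
GGGGGGG
After op 3 paint(4,0,Y):
GGGGGGY
GGGGGGG
GGGGGGG
GGGGGGG
YGGGGGG
GGGGGGG
GGGGWWG
GGGGGGG
GGGGGGG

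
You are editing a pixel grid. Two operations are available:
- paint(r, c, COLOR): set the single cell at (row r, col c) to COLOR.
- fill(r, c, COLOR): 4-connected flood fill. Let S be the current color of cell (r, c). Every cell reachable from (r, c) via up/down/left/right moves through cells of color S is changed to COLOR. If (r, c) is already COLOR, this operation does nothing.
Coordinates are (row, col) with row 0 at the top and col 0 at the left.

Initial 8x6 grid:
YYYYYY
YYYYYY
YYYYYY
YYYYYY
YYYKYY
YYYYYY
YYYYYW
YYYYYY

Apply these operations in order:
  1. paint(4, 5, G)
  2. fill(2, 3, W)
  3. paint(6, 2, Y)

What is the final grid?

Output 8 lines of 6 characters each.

Answer: WWWWWW
WWWWWW
WWWWWW
WWWWWW
WWWKWG
WWWWWW
WWYWWW
WWWWWW

Derivation:
After op 1 paint(4,5,G):
YYYYYY
YYYYYY
YYYYYY
YYYYYY
YYYKYG
YYYYYY
YYYYYW
YYYYYY
After op 2 fill(2,3,W) [45 cells changed]:
WWWWWW
WWWWWW
WWWWWW
WWWWWW
WWWKWG
WWWWWW
WWWWWW
WWWWWW
After op 3 paint(6,2,Y):
WWWWWW
WWWWWW
WWWWWW
WWWWWW
WWWKWG
WWWWWW
WWYWWW
WWWWWW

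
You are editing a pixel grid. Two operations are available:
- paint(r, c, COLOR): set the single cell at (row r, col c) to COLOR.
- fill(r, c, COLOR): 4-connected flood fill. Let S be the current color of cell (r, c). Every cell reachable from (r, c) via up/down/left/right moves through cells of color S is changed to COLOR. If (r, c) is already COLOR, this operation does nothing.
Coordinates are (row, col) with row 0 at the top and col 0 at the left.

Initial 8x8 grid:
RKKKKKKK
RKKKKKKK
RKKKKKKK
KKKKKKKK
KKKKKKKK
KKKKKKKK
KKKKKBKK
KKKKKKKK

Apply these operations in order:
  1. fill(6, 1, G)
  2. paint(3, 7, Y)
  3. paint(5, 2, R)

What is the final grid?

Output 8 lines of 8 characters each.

After op 1 fill(6,1,G) [60 cells changed]:
RGGGGGGG
RGGGGGGG
RGGGGGGG
GGGGGGGG
GGGGGGGG
GGGGGGGG
GGGGGBGG
GGGGGGGG
After op 2 paint(3,7,Y):
RGGGGGGG
RGGGGGGG
RGGGGGGG
GGGGGGGY
GGGGGGGG
GGGGGGGG
GGGGGBGG
GGGGGGGG
After op 3 paint(5,2,R):
RGGGGGGG
RGGGGGGG
RGGGGGGG
GGGGGGGY
GGGGGGGG
GGRGGGGG
GGGGGBGG
GGGGGGGG

Answer: RGGGGGGG
RGGGGGGG
RGGGGGGG
GGGGGGGY
GGGGGGGG
GGRGGGGG
GGGGGBGG
GGGGGGGG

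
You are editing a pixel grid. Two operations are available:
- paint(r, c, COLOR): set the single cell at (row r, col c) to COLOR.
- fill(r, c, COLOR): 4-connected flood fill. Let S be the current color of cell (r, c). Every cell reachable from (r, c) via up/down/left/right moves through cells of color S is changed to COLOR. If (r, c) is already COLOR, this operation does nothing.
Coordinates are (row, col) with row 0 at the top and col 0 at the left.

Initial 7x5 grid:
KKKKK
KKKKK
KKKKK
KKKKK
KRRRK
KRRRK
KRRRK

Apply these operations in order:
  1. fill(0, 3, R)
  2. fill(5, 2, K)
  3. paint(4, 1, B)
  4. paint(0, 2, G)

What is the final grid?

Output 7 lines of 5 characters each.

Answer: KKGKK
KKKKK
KKKKK
KKKKK
KBKKK
KKKKK
KKKKK

Derivation:
After op 1 fill(0,3,R) [26 cells changed]:
RRRRR
RRRRR
RRRRR
RRRRR
RRRRR
RRRRR
RRRRR
After op 2 fill(5,2,K) [35 cells changed]:
KKKKK
KKKKK
KKKKK
KKKKK
KKKKK
KKKKK
KKKKK
After op 3 paint(4,1,B):
KKKKK
KKKKK
KKKKK
KKKKK
KBKKK
KKKKK
KKKKK
After op 4 paint(0,2,G):
KKGKK
KKKKK
KKKKK
KKKKK
KBKKK
KKKKK
KKKKK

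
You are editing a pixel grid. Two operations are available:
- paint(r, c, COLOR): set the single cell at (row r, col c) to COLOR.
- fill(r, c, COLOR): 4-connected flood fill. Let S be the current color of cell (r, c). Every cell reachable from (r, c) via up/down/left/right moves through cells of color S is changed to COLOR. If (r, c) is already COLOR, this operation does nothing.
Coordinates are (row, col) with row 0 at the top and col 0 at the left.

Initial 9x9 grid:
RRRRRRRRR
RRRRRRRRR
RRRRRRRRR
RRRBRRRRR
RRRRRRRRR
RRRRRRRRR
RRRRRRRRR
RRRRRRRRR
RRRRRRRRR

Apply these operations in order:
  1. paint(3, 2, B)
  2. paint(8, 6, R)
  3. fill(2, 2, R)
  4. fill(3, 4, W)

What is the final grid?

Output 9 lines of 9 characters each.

After op 1 paint(3,2,B):
RRRRRRRRR
RRRRRRRRR
RRRRRRRRR
RRBBRRRRR
RRRRRRRRR
RRRRRRRRR
RRRRRRRRR
RRRRRRRRR
RRRRRRRRR
After op 2 paint(8,6,R):
RRRRRRRRR
RRRRRRRRR
RRRRRRRRR
RRBBRRRRR
RRRRRRRRR
RRRRRRRRR
RRRRRRRRR
RRRRRRRRR
RRRRRRRRR
After op 3 fill(2,2,R) [0 cells changed]:
RRRRRRRRR
RRRRRRRRR
RRRRRRRRR
RRBBRRRRR
RRRRRRRRR
RRRRRRRRR
RRRRRRRRR
RRRRRRRRR
RRRRRRRRR
After op 4 fill(3,4,W) [79 cells changed]:
WWWWWWWWW
WWWWWWWWW
WWWWWWWWW
WWBBWWWWW
WWWWWWWWW
WWWWWWWWW
WWWWWWWWW
WWWWWWWWW
WWWWWWWWW

Answer: WWWWWWWWW
WWWWWWWWW
WWWWWWWWW
WWBBWWWWW
WWWWWWWWW
WWWWWWWWW
WWWWWWWWW
WWWWWWWWW
WWWWWWWWW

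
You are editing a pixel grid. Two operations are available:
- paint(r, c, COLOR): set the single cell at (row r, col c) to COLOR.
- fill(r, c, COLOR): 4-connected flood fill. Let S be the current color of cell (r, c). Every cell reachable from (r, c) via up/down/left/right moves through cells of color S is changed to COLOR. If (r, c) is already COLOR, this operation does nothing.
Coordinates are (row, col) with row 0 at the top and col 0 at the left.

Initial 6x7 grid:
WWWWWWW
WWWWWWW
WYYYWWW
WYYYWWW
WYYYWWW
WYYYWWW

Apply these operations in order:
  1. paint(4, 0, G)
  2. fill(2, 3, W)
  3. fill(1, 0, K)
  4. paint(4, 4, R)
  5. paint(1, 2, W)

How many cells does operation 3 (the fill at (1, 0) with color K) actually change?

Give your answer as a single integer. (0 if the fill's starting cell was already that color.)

After op 1 paint(4,0,G):
WWWWWWW
WWWWWWW
WYYYWWW
WYYYWWW
GYYYWWW
WYYYWWW
After op 2 fill(2,3,W) [12 cells changed]:
WWWWWWW
WWWWWWW
WWWWWWW
WWWWWWW
GWWWWWW
WWWWWWW
After op 3 fill(1,0,K) [41 cells changed]:
KKKKKKK
KKKKKKK
KKKKKKK
KKKKKKK
GKKKKKK
KKKKKKK

Answer: 41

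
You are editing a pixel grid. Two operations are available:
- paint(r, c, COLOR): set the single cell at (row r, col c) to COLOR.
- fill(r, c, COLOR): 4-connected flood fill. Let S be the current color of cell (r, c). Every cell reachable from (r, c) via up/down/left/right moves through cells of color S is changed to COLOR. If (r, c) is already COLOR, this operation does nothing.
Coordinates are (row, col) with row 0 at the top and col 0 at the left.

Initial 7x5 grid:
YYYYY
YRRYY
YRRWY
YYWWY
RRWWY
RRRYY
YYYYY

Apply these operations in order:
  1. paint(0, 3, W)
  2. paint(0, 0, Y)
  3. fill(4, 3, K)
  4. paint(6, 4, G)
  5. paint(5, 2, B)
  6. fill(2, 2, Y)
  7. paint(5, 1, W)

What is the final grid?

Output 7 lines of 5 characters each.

After op 1 paint(0,3,W):
YYYWY
YRRYY
YRRWY
YYWWY
RRWWY
RRRYY
YYYYY
After op 2 paint(0,0,Y):
YYYWY
YRRYY
YRRWY
YYWWY
RRWWY
RRRYY
YYYYY
After op 3 fill(4,3,K) [5 cells changed]:
YYYWY
YRRYY
YRRKY
YYKKY
RRKKY
RRRYY
YYYYY
After op 4 paint(6,4,G):
YYYWY
YRRYY
YRRKY
YYKKY
RRKKY
RRRYY
YYYYG
After op 5 paint(5,2,B):
YYYWY
YRRYY
YRRKY
YYKKY
RRKKY
RRBYY
YYYYG
After op 6 fill(2,2,Y) [4 cells changed]:
YYYWY
YYYYY
YYYKY
YYKKY
RRKKY
RRBYY
YYYYG
After op 7 paint(5,1,W):
YYYWY
YYYYY
YYYKY
YYKKY
RRKKY
RWBYY
YYYYG

Answer: YYYWY
YYYYY
YYYKY
YYKKY
RRKKY
RWBYY
YYYYG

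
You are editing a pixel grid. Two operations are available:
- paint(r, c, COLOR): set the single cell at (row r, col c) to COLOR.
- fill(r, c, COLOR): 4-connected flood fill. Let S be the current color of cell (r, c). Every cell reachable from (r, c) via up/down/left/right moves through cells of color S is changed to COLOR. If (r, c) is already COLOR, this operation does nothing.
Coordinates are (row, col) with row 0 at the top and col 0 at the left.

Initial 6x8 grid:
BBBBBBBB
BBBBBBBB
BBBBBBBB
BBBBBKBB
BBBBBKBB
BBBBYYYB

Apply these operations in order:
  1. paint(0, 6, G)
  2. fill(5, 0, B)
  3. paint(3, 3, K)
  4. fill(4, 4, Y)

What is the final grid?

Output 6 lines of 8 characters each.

Answer: YYYYYYGY
YYYYYYYY
YYYYYYYY
YYYKYKYY
YYYYYKYY
YYYYYYYY

Derivation:
After op 1 paint(0,6,G):
BBBBBBGB
BBBBBBBB
BBBBBBBB
BBBBBKBB
BBBBBKBB
BBBBYYYB
After op 2 fill(5,0,B) [0 cells changed]:
BBBBBBGB
BBBBBBBB
BBBBBBBB
BBBBBKBB
BBBBBKBB
BBBBYYYB
After op 3 paint(3,3,K):
BBBBBBGB
BBBBBBBB
BBBBBBBB
BBBKBKBB
BBBBBKBB
BBBBYYYB
After op 4 fill(4,4,Y) [41 cells changed]:
YYYYYYGY
YYYYYYYY
YYYYYYYY
YYYKYKYY
YYYYYKYY
YYYYYYYY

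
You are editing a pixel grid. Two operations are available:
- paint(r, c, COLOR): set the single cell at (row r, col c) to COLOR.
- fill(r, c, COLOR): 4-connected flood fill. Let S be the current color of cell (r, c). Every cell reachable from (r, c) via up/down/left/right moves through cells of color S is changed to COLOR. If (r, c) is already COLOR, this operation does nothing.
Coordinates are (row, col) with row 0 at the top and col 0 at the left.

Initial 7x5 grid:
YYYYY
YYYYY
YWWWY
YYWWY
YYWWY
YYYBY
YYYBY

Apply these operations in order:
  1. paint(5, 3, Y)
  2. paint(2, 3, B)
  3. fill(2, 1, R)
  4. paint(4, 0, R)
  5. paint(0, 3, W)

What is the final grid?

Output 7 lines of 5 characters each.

After op 1 paint(5,3,Y):
YYYYY
YYYYY
YWWWY
YYWWY
YYWWY
YYYYY
YYYBY
After op 2 paint(2,3,B):
YYYYY
YYYYY
YWWBY
YYWWY
YYWWY
YYYYY
YYYBY
After op 3 fill(2,1,R) [6 cells changed]:
YYYYY
YYYYY
YRRBY
YYRRY
YYRRY
YYYYY
YYYBY
After op 4 paint(4,0,R):
YYYYY
YYYYY
YRRBY
YYRRY
RYRRY
YYYYY
YYYBY
After op 5 paint(0,3,W):
YYYWY
YYYYY
YRRBY
YYRRY
RYRRY
YYYYY
YYYBY

Answer: YYYWY
YYYYY
YRRBY
YYRRY
RYRRY
YYYYY
YYYBY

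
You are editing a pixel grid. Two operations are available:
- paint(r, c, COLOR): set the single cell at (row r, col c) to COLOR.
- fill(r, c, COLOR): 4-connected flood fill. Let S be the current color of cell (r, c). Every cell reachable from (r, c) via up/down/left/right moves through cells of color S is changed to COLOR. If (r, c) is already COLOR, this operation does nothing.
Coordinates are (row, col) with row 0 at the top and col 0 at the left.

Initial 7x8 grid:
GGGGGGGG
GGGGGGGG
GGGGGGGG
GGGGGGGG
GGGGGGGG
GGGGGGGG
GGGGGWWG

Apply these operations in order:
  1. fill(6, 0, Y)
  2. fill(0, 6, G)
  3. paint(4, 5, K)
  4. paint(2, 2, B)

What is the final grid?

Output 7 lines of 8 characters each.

Answer: GGGGGGGG
GGGGGGGG
GGBGGGGG
GGGGGGGG
GGGGGKGG
GGGGGGGG
GGGGGWWG

Derivation:
After op 1 fill(6,0,Y) [54 cells changed]:
YYYYYYYY
YYYYYYYY
YYYYYYYY
YYYYYYYY
YYYYYYYY
YYYYYYYY
YYYYYWWY
After op 2 fill(0,6,G) [54 cells changed]:
GGGGGGGG
GGGGGGGG
GGGGGGGG
GGGGGGGG
GGGGGGGG
GGGGGGGG
GGGGGWWG
After op 3 paint(4,5,K):
GGGGGGGG
GGGGGGGG
GGGGGGGG
GGGGGGGG
GGGGGKGG
GGGGGGGG
GGGGGWWG
After op 4 paint(2,2,B):
GGGGGGGG
GGGGGGGG
GGBGGGGG
GGGGGGGG
GGGGGKGG
GGGGGGGG
GGGGGWWG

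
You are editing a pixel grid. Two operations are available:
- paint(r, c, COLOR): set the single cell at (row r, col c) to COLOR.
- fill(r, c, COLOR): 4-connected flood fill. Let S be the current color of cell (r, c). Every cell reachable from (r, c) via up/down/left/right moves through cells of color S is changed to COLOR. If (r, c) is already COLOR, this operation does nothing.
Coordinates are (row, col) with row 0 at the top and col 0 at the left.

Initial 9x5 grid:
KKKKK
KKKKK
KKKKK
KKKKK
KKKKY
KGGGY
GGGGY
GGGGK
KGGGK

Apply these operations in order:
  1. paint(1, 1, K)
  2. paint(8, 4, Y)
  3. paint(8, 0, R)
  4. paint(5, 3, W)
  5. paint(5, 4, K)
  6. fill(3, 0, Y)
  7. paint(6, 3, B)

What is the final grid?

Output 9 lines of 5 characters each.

Answer: YYYYY
YYYYY
YYYYY
YYYYY
YYYYY
YGGWK
GGGBY
GGGGK
RGGGY

Derivation:
After op 1 paint(1,1,K):
KKKKK
KKKKK
KKKKK
KKKKK
KKKKY
KGGGY
GGGGY
GGGGK
KGGGK
After op 2 paint(8,4,Y):
KKKKK
KKKKK
KKKKK
KKKKK
KKKKY
KGGGY
GGGGY
GGGGK
KGGGY
After op 3 paint(8,0,R):
KKKKK
KKKKK
KKKKK
KKKKK
KKKKY
KGGGY
GGGGY
GGGGK
RGGGY
After op 4 paint(5,3,W):
KKKKK
KKKKK
KKKKK
KKKKK
KKKKY
KGGWY
GGGGY
GGGGK
RGGGY
After op 5 paint(5,4,K):
KKKKK
KKKKK
KKKKK
KKKKK
KKKKY
KGGWK
GGGGY
GGGGK
RGGGY
After op 6 fill(3,0,Y) [25 cells changed]:
YYYYY
YYYYY
YYYYY
YYYYY
YYYYY
YGGWK
GGGGY
GGGGK
RGGGY
After op 7 paint(6,3,B):
YYYYY
YYYYY
YYYYY
YYYYY
YYYYY
YGGWK
GGGBY
GGGGK
RGGGY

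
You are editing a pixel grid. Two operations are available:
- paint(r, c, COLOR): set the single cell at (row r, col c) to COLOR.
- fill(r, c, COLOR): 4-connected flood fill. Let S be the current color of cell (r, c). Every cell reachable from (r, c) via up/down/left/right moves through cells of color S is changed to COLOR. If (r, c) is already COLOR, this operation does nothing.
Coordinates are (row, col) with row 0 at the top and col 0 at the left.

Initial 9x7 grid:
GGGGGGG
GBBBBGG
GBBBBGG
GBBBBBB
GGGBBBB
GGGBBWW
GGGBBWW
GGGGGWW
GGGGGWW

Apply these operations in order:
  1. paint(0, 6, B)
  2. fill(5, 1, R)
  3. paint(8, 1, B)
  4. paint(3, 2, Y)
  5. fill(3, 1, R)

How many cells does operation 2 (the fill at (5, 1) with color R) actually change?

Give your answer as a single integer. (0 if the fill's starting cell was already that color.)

After op 1 paint(0,6,B):
GGGGGGB
GBBBBGG
GBBBBGG
GBBBBBB
GGGBBBB
GGGBBWW
GGGBBWW
GGGGGWW
GGGGGWW
After op 2 fill(5,1,R) [32 cells changed]:
RRRRRRB
RBBBBRR
RBBBBRR
RBBBBBB
RRRBBBB
RRRBBWW
RRRBBWW
RRRRRWW
RRRRRWW

Answer: 32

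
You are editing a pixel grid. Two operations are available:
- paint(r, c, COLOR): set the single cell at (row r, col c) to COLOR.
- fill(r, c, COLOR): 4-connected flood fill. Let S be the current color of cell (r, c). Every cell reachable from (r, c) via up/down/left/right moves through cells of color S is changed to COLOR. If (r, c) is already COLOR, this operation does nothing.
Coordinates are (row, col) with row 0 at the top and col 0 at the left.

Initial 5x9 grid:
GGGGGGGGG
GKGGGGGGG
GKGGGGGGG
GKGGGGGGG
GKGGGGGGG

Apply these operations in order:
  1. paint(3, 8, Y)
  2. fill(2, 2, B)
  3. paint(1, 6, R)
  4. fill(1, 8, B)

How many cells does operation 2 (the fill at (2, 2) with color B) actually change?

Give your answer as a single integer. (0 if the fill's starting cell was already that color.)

Answer: 40

Derivation:
After op 1 paint(3,8,Y):
GGGGGGGGG
GKGGGGGGG
GKGGGGGGG
GKGGGGGGY
GKGGGGGGG
After op 2 fill(2,2,B) [40 cells changed]:
BBBBBBBBB
BKBBBBBBB
BKBBBBBBB
BKBBBBBBY
BKBBBBBBB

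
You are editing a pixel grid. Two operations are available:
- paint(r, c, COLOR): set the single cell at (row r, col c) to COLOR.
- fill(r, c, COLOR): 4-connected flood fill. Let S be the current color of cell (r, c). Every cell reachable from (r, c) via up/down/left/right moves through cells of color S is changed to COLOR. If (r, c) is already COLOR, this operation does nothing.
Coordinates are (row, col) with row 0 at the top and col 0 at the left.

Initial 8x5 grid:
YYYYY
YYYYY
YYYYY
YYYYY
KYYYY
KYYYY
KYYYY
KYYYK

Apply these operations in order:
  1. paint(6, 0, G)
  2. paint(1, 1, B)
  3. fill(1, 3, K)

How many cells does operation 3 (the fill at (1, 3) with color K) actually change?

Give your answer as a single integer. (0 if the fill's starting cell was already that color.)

After op 1 paint(6,0,G):
YYYYY
YYYYY
YYYYY
YYYYY
KYYYY
KYYYY
GYYYY
KYYYK
After op 2 paint(1,1,B):
YYYYY
YBYYY
YYYYY
YYYYY
KYYYY
KYYYY
GYYYY
KYYYK
After op 3 fill(1,3,K) [34 cells changed]:
KKKKK
KBKKK
KKKKK
KKKKK
KKKKK
KKKKK
GKKKK
KKKKK

Answer: 34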